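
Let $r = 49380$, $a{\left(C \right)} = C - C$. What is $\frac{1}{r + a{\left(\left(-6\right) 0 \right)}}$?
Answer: $\frac{1}{49380} \approx 2.0251 \cdot 10^{-5}$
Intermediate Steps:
$a{\left(C \right)} = 0$
$\frac{1}{r + a{\left(\left(-6\right) 0 \right)}} = \frac{1}{49380 + 0} = \frac{1}{49380}$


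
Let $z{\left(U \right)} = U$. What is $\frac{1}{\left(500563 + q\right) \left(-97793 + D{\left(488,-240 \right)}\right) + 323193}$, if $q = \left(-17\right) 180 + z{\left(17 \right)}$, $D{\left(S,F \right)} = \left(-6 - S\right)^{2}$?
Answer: $\frac{1}{72759140553} \approx 1.3744 \cdot 10^{-11}$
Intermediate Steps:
$q = -3043$ ($q = \left(-17\right) 180 + 17 = -3060 + 17 = -3043$)
$\frac{1}{\left(500563 + q\right) \left(-97793 + D{\left(488,-240 \right)}\right) + 323193} = \frac{1}{\left(500563 - 3043\right) \left(-97793 + \left(6 + 488\right)^{2}\right) + 323193} = \frac{1}{497520 \left(-97793 + 494^{2}\right) + 323193} = \frac{1}{497520 \left(-97793 + 244036\right) + 323193} = \frac{1}{497520 \cdot 146243 + 323193} = \frac{1}{72758817360 + 323193} = \frac{1}{72759140553}$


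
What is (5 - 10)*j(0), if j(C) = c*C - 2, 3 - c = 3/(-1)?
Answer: 10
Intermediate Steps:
c = 6 (c = 3 - 3/(-1) = 3 - 3*(-1) = 3 - 1*(-3) = 3 + 3 = 6)
j(C) = -2 + 6*C (j(C) = 6*C - 2 = -2 + 6*C)
(5 - 10)*j(0) = (5 - 10)*(-2 + 6*0) = -5*(-2 + 0) = -5*(-2) = 10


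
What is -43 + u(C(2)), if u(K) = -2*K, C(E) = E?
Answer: -47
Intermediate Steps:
-43 + u(C(2)) = -43 - 2*2 = -43 - 4 = -47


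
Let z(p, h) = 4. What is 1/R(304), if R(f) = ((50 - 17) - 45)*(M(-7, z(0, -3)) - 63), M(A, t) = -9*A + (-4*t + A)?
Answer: 1/276 ≈ 0.0036232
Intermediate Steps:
M(A, t) = -8*A - 4*t (M(A, t) = -9*A + (A - 4*t) = -8*A - 4*t)
R(f) = 276 (R(f) = ((50 - 17) - 45)*((-8*(-7) - 4*4) - 63) = (33 - 45)*((56 - 16) - 63) = -12*(40 - 63) = -12*(-23) = 276)
1/R(304) = 1/276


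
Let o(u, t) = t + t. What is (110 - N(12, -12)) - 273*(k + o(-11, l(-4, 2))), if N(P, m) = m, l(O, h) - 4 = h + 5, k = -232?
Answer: 57452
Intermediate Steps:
l(O, h) = 9 + h (l(O, h) = 4 + (h + 5) = 4 + (5 + h) = 9 + h)
o(u, t) = 2*t
(110 - N(12, -12)) - 273*(k + o(-11, l(-4, 2))) = (110 - 1*(-12)) - 273*(-232 + 2*(9 + 2)) = (110 + 12) - 273*(-232 + 2*11) = 122 - 273*(-232 + 22) = 122 - 273*(-210) = 122 + 57330 = 57452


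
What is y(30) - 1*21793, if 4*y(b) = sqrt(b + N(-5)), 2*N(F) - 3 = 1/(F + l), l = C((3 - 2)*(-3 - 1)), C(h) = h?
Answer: -21793 + sqrt(283)/12 ≈ -21792.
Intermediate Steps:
l = -4 (l = (3 - 2)*(-3 - 1) = 1*(-4) = -4)
N(F) = 3/2 + 1/(2*(-4 + F)) (N(F) = 3/2 + 1/(2*(F - 4)) = 3/2 + 1/(2*(-4 + F)))
y(b) = sqrt(13/9 + b)/4 (y(b) = sqrt(b + (-11 + 3*(-5))/(2*(-4 - 5)))/4 = sqrt(b + (1/2)*(-11 - 15)/(-9))/4 = sqrt(b + (1/2)*(-1/9)*(-26))/4 = sqrt(b + 13/9)/4 = sqrt(13/9 + b)/4)
y(30) - 1*21793 = sqrt(13 + 9*30)/12 - 1*21793 = sqrt(13 + 270)/12 - 21793 = sqrt(283)/12 - 21793 = -21793 + sqrt(283)/12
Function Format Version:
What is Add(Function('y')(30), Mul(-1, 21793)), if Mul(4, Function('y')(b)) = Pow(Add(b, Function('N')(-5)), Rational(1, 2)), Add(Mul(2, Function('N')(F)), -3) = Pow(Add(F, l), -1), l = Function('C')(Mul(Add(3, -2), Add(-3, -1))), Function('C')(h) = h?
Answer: Add(-21793, Mul(Rational(1, 12), Pow(283, Rational(1, 2)))) ≈ -21792.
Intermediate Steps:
l = -4 (l = Mul(Add(3, -2), Add(-3, -1)) = Mul(1, -4) = -4)
Function('N')(F) = Add(Rational(3, 2), Mul(Rational(1, 2), Pow(Add(-4, F), -1))) (Function('N')(F) = Add(Rational(3, 2), Mul(Rational(1, 2), Pow(Add(F, -4), -1))) = Add(Rational(3, 2), Mul(Rational(1, 2), Pow(Add(-4, F), -1))))
Function('y')(b) = Mul(Rational(1, 4), Pow(Add(Rational(13, 9), b), Rational(1, 2))) (Function('y')(b) = Mul(Rational(1, 4), Pow(Add(b, Mul(Rational(1, 2), Pow(Add(-4, -5), -1), Add(-11, Mul(3, -5)))), Rational(1, 2))) = Mul(Rational(1, 4), Pow(Add(b, Mul(Rational(1, 2), Pow(-9, -1), Add(-11, -15))), Rational(1, 2))) = Mul(Rational(1, 4), Pow(Add(b, Mul(Rational(1, 2), Rational(-1, 9), -26)), Rational(1, 2))) = Mul(Rational(1, 4), Pow(Add(b, Rational(13, 9)), Rational(1, 2))) = Mul(Rational(1, 4), Pow(Add(Rational(13, 9), b), Rational(1, 2))))
Add(Function('y')(30), Mul(-1, 21793)) = Add(Mul(Rational(1, 12), Pow(Add(13, Mul(9, 30)), Rational(1, 2))), Mul(-1, 21793)) = Add(Mul(Rational(1, 12), Pow(Add(13, 270), Rational(1, 2))), -21793) = Add(Mul(Rational(1, 12), Pow(283, Rational(1, 2))), -21793) = Add(-21793, Mul(Rational(1, 12), Pow(283, Rational(1, 2))))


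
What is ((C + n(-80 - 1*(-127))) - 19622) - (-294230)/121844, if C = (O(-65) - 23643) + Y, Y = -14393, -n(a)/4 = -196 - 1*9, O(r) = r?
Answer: -3466497451/60922 ≈ -56901.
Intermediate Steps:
n(a) = 820 (n(a) = -4*(-196 - 1*9) = -4*(-196 - 9) = -4*(-205) = 820)
C = -38101 (C = (-65 - 23643) - 14393 = -23708 - 14393 = -38101)
((C + n(-80 - 1*(-127))) - 19622) - (-294230)/121844 = ((-38101 + 820) - 19622) - (-294230)/121844 = (-37281 - 19622) - (-294230)/121844 = -56903 - 1*(-147115/60922) = -56903 + 147115/60922 = -3466497451/60922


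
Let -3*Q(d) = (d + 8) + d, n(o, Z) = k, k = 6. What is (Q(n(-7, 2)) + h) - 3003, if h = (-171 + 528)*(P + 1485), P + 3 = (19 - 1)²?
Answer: 1925197/3 ≈ 6.4173e+5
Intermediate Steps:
P = 321 (P = -3 + (19 - 1)² = -3 + 18² = -3 + 324 = 321)
h = 644742 (h = (-171 + 528)*(321 + 1485) = 357*1806 = 644742)
n(o, Z) = 6
Q(d) = -8/3 - 2*d/3 (Q(d) = -((d + 8) + d)/3 = -((8 + d) + d)/3 = -(8 + 2*d)/3 = -8/3 - 2*d/3)
(Q(n(-7, 2)) + h) - 3003 = ((-8/3 - ⅔*6) + 644742) - 3003 = ((-8/3 - 4) + 644742) - 3003 = (-20/3 + 644742) - 3003 = 1934206/3 - 3003 = 1925197/3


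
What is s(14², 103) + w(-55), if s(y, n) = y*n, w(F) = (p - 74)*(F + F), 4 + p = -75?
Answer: 37018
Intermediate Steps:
p = -79 (p = -4 - 75 = -79)
w(F) = -306*F (w(F) = (-79 - 74)*(F + F) = -306*F)
s(y, n) = n*y
s(14², 103) + w(-55) = 103*14² - 306*(-55) = 103*196 + 16830 = 20188 + 16830 = 37018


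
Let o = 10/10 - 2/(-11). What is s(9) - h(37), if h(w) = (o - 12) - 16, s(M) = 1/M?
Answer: 2666/99 ≈ 26.929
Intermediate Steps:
o = 13/11 (o = 10*(⅒) - 2*(-1/11) = 1 + 2/11 = 13/11 ≈ 1.1818)
h(w) = -295/11 (h(w) = (13/11 - 12) - 16 = -119/11 - 16 = -295/11)
s(9) - h(37) = 1/9 - 1*(-295/11) = ⅑ + 295/11 = 2666/99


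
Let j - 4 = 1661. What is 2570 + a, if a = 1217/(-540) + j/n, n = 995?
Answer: 276109837/107460 ≈ 2569.4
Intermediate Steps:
j = 1665 (j = 4 + 1661 = 1665)
a = -62363/107460 (a = 1217/(-540) + 1665/995 = 1217*(-1/540) + 1665*(1/995) = -1217/540 + 333/199 = -62363/107460 ≈ -0.58034)
2570 + a = 2570 - 62363/107460 = 276109837/107460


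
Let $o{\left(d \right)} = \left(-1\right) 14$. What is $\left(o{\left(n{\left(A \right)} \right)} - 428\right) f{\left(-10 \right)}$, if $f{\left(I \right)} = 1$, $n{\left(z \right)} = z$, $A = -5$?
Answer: $-442$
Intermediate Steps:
$o{\left(d \right)} = -14$
$\left(o{\left(n{\left(A \right)} \right)} - 428\right) f{\left(-10 \right)} = \left(-14 - 428\right) 1 = \left(-442\right) 1 = -442$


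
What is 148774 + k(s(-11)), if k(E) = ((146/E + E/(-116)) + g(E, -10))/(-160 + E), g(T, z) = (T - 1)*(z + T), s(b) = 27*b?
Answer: 2339229817591/15744564 ≈ 1.4857e+5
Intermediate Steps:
g(T, z) = (-1 + T)*(T + z)
k(E) = (10 + E² + 146/E - 1277*E/116)/(-160 + E) (k(E) = ((146/E + E/(-116)) + (E² - E - 1*(-10) + E*(-10)))/(-160 + E) = ((146/E + E*(-1/116)) + (E² - E + 10 - 10*E))/(-160 + E) = ((146/E - E/116) + (10 + E² - 11*E))/(-160 + E) = (10 + E² + 146/E - 1277*E/116)/(-160 + E))
148774 + k(s(-11)) = 148774 + (146 + (27*(-11))³ + 10*(27*(-11)) - 1277*(27*(-11))²/116)/(((27*(-11)))*(-160 + 27*(-11))) = 148774 + (146 + (-297)³ + 10*(-297) - 1277/116*(-297)²)/((-297)*(-160 - 297)) = 148774 - 1/297*(146 - 26198073 - 2970 - 1277/116*88209)/(-457) = 148774 - 1/297*(-1/457)*(146 - 26198073 - 2970 - 112642893/116) = 148774 - 1/297*(-1/457)*(-3151946945/116) = 148774 - 3151946945/15744564 = 2339229817591/15744564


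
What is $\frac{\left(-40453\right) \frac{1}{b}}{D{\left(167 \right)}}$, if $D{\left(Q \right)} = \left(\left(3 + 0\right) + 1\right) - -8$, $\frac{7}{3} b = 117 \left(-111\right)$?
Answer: $\frac{283171}{467532} \approx 0.60567$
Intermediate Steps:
$b = - \frac{38961}{7}$ ($b = \frac{3 \cdot 117 \left(-111\right)}{7} = \frac{3}{7} \left(-12987\right) = - \frac{38961}{7} \approx -5565.9$)
$D{\left(Q \right)} = 12$ ($D{\left(Q \right)} = \left(3 + 1\right) + 8 = 4 + 8 = 12$)
$\frac{\left(-40453\right) \frac{1}{b}}{D{\left(167 \right)}} = \frac{\left(-40453\right) \frac{1}{- \frac{38961}{7}}}{12} = \left(-40453\right) \left(- \frac{7}{38961}\right) \frac{1}{12} = \frac{283171}{38961} \cdot \frac{1}{12} = \frac{283171}{467532}$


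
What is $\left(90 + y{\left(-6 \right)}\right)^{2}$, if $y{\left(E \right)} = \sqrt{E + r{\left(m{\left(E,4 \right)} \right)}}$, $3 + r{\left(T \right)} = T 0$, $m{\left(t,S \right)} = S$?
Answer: $8091 + 540 i \approx 8091.0 + 540.0 i$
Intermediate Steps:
$r{\left(T \right)} = -3$ ($r{\left(T \right)} = -3 + T 0 = -3 + 0 = -3$)
$y{\left(E \right)} = \sqrt{-3 + E}$ ($y{\left(E \right)} = \sqrt{E - 3} = \sqrt{-3 + E}$)
$\left(90 + y{\left(-6 \right)}\right)^{2} = \left(90 + \sqrt{-3 - 6}\right)^{2} = \left(90 + \sqrt{-9}\right)^{2} = \left(90 + 3 i\right)^{2}$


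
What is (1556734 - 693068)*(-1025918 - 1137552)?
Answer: -1868515481020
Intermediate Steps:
(1556734 - 693068)*(-1025918 - 1137552) = 863666*(-2163470) = -1868515481020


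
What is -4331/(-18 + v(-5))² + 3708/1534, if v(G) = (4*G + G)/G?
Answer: -231427/9971 ≈ -23.210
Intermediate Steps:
v(G) = 5 (v(G) = (5*G)/G = 5)
-4331/(-18 + v(-5))² + 3708/1534 = -4331/(-18 + 5)² + 3708/1534 = -4331/((-13)²) + 3708*(1/1534) = -4331/169 + 1854/767 = -231427/9971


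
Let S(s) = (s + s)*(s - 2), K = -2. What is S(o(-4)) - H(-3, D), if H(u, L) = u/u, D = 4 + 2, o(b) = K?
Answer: 15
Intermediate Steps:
o(b) = -2
D = 6
H(u, L) = 1
S(s) = 2*s*(-2 + s) (S(s) = (2*s)*(-2 + s) = 2*s*(-2 + s))
S(o(-4)) - H(-3, D) = 2*(-2)*(-2 - 2) - 1*1 = 2*(-2)*(-4) - 1 = 16 - 1 = 15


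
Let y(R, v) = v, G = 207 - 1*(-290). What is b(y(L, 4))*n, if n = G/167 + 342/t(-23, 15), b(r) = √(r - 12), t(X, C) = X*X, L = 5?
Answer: 640054*I*√2/88343 ≈ 10.246*I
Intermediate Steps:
G = 497 (G = 207 + 290 = 497)
t(X, C) = X²
b(r) = √(-12 + r)
n = 320027/88343 (n = 497/167 + 342/((-23)²) = 497*(1/167) + 342/529 = 497/167 + 342*(1/529) = 497/167 + 342/529 = 320027/88343 ≈ 3.6226)
b(y(L, 4))*n = √(-12 + 4)*(320027/88343) = √(-8)*(320027/88343) = (2*I*√2)*(320027/88343) = 640054*I*√2/88343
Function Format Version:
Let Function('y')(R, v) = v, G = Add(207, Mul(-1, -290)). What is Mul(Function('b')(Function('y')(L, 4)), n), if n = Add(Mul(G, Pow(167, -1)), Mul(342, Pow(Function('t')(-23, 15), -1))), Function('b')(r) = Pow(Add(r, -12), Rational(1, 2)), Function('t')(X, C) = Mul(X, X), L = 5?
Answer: Mul(Rational(640054, 88343), I, Pow(2, Rational(1, 2))) ≈ Mul(10.246, I)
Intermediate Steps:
G = 497 (G = Add(207, 290) = 497)
Function('t')(X, C) = Pow(X, 2)
Function('b')(r) = Pow(Add(-12, r), Rational(1, 2))
n = Rational(320027, 88343) (n = Add(Mul(497, Pow(167, -1)), Mul(342, Pow(Pow(-23, 2), -1))) = Add(Mul(497, Rational(1, 167)), Mul(342, Pow(529, -1))) = Add(Rational(497, 167), Mul(342, Rational(1, 529))) = Add(Rational(497, 167), Rational(342, 529)) = Rational(320027, 88343) ≈ 3.6226)
Mul(Function('b')(Function('y')(L, 4)), n) = Mul(Pow(Add(-12, 4), Rational(1, 2)), Rational(320027, 88343)) = Mul(Pow(-8, Rational(1, 2)), Rational(320027, 88343)) = Mul(Mul(2, I, Pow(2, Rational(1, 2))), Rational(320027, 88343)) = Mul(Rational(640054, 88343), I, Pow(2, Rational(1, 2)))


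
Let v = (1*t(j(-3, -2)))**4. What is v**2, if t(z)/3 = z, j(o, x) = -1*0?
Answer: 0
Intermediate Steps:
j(o, x) = 0
t(z) = 3*z
v = 0 (v = (1*(3*0))**4 = (1*0)**4 = 0**4 = 0)
v**2 = 0**2 = 0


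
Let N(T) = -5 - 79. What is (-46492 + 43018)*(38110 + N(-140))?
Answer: -132102324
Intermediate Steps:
N(T) = -84
(-46492 + 43018)*(38110 + N(-140)) = (-46492 + 43018)*(38110 - 84) = -3474*38026 = -132102324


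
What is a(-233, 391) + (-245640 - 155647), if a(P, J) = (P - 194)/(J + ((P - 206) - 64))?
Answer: -6420531/16 ≈ -4.0128e+5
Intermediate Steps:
a(P, J) = (-194 + P)/(-270 + J + P) (a(P, J) = (-194 + P)/(J + ((-206 + P) - 64)) = (-194 + P)/(J + (-270 + P)) = (-194 + P)/(-270 + J + P))
a(-233, 391) + (-245640 - 155647) = (-194 - 233)/(-270 + 391 - 233) + (-245640 - 155647) = -427/(-112) - 401287 = -1/112*(-427) - 401287 = 61/16 - 401287 = -6420531/16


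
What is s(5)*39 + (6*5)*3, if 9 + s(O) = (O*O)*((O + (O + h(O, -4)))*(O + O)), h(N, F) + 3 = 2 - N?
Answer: 38739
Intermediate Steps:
h(N, F) = -1 - N (h(N, F) = -3 + (2 - N) = -1 - N)
s(O) = -9 + 2*O**3*(-1 + O) (s(O) = -9 + (O*O)*((O + (O + (-1 - O)))*(O + O)) = -9 + O**2*((O - 1)*(2*O)) = -9 + O**2*((-1 + O)*(2*O)) = -9 + O**2*(2*O*(-1 + O)) = -9 + 2*O**3*(-1 + O))
s(5)*39 + (6*5)*3 = (-9 - 2*5**3 + 2*5**4)*39 + (6*5)*3 = (-9 - 2*125 + 2*625)*39 + 30*3 = (-9 - 250 + 1250)*39 + 90 = 991*39 + 90 = 38649 + 90 = 38739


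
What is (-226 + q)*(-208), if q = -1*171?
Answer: 82576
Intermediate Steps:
q = -171
(-226 + q)*(-208) = (-226 - 171)*(-208) = -397*(-208) = 82576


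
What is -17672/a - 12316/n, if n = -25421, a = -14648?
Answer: 78705585/46545851 ≈ 1.6909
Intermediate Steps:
-17672/a - 12316/n = -17672/(-14648) - 12316/(-25421) = -17672*(-1/14648) - 12316*(-1/25421) = 2209/1831 + 12316/25421 = 78705585/46545851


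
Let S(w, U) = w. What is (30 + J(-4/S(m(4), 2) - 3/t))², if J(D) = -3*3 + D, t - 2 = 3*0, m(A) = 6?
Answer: 12769/36 ≈ 354.69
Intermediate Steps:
t = 2 (t = 2 + 3*0 = 2 + 0 = 2)
J(D) = -9 + D
(30 + J(-4/S(m(4), 2) - 3/t))² = (30 + (-9 + (-4/6 - 3/2)))² = (30 + (-9 + (-4*⅙ - 3*½)))² = (30 + (-9 + (-⅔ - 3/2)))² = (30 + (-9 - 13/6))² = (30 - 67/6)² = (113/6)² = 12769/36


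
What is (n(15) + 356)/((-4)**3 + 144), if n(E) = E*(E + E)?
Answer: 403/40 ≈ 10.075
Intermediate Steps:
n(E) = 2*E**2 (n(E) = E*(2*E) = 2*E**2)
(n(15) + 356)/((-4)**3 + 144) = (2*15**2 + 356)/((-4)**3 + 144) = (2*225 + 356)/(-64 + 144) = (450 + 356)/80 = 806*(1/80) = 403/40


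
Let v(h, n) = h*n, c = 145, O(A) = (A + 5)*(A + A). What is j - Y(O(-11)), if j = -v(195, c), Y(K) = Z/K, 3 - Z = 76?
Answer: -3732227/132 ≈ -28274.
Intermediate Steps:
Z = -73 (Z = 3 - 1*76 = 3 - 76 = -73)
O(A) = 2*A*(5 + A) (O(A) = (5 + A)*(2*A) = 2*A*(5 + A))
Y(K) = -73/K
j = -28275 (j = -195*145 = -1*28275 = -28275)
j - Y(O(-11)) = -28275 - (-73)/(2*(-11)*(5 - 11)) = -28275 - (-73)/(2*(-11)*(-6)) = -28275 - (-73)/132 = -28275 - 1*(-73/132) = -28275 + 73/132 = -3732227/132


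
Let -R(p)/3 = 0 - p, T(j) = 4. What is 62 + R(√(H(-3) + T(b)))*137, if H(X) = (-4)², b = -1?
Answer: 62 + 822*√5 ≈ 1900.0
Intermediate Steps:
H(X) = 16
R(p) = 3*p (R(p) = -3*(0 - p) = -(-3)*p = 3*p)
62 + R(√(H(-3) + T(b)))*137 = 62 + (3*√(16 + 4))*137 = 62 + (3*√20)*137 = 62 + (3*(2*√5))*137 = 62 + (6*√5)*137 = 62 + 822*√5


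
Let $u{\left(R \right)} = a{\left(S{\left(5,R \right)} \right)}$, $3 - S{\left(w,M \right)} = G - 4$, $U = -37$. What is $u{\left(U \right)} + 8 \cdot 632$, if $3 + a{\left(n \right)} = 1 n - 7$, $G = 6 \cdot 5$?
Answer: $5023$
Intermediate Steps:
$G = 30$
$S{\left(w,M \right)} = -23$ ($S{\left(w,M \right)} = 3 - \left(30 - 4\right) = 3 - 26 = -23$)
$a{\left(n \right)} = -10 + n$ ($a{\left(n \right)} = -3 + \left(1 n - 7\right) = -3 + \left(n - 7\right) = -3 + \left(-7 + n\right) = -10 + n$)
$u{\left(R \right)} = -33$ ($u{\left(R \right)} = -10 - 23 = -33$)
$u{\left(U \right)} + 8 \cdot 632 = -33 + 8 \cdot 632 = -33 + 5056 = 5023$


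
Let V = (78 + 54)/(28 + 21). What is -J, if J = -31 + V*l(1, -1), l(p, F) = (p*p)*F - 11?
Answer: 3103/49 ≈ 63.327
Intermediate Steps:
l(p, F) = -11 + F*p² (l(p, F) = p²*F - 11 = F*p² - 11 = -11 + F*p²)
V = 132/49 ≈ 2.6939
J = -3103/49 (J = -31 + 132*(-11 - 1*1²)/49 = -31 + 132*(-11 - 1*1)/49 = -31 + 132*(-11 - 1)/49 = -31 + (132/49)*(-12) = -31 - 1584/49 = -3103/49 ≈ -63.327)
-J = -1*(-3103/49) = 3103/49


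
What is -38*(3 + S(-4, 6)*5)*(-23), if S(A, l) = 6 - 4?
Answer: 11362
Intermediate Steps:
S(A, l) = 2
-38*(3 + S(-4, 6)*5)*(-23) = -38*(3 + 2*5)*(-23) = -38*(3 + 10)*(-23) = -38*13*(-23) = -494*(-23) = 11362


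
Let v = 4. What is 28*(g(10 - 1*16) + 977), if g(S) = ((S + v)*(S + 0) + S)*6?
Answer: 28364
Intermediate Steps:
g(S) = 6*S + 6*S*(4 + S) (g(S) = ((S + 4)*(S + 0) + S)*6 = ((4 + S)*S + S)*6 = (S*(4 + S) + S)*6 = (S + S*(4 + S))*6 = 6*S + 6*S*(4 + S))
28*(g(10 - 1*16) + 977) = 28*(6*(10 - 1*16)*(5 + (10 - 1*16)) + 977) = 28*(6*(10 - 16)*(5 + (10 - 16)) + 977) = 28*(6*(-6)*(5 - 6) + 977) = 28*(6*(-6)*(-1) + 977) = 28*(36 + 977) = 28*1013 = 28364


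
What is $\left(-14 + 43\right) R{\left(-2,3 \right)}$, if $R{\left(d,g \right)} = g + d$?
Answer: $29$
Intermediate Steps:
$R{\left(d,g \right)} = d + g$
$\left(-14 + 43\right) R{\left(-2,3 \right)} = \left(-14 + 43\right) \left(-2 + 3\right) = 29 \cdot 1 = 29$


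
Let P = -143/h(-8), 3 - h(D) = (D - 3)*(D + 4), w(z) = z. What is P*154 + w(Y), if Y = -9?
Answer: 21653/41 ≈ 528.12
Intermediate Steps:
h(D) = 3 - (-3 + D)*(4 + D) (h(D) = 3 - (D - 3)*(D + 4) = 3 - (-3 + D)*(4 + D))
P = 143/41 (P = -143/(15 - 1*(-8) - 1*(-8)²) = -143/(15 + 8 - 1*64) = -143/(15 + 8 - 64) = -143/(-41) = -143*(-1/41) = 143/41 ≈ 3.4878)
P*154 + w(Y) = (143/41)*154 - 9 = 22022/41 - 9 = 21653/41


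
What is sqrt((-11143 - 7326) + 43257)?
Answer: 2*sqrt(6197) ≈ 157.44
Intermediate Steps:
sqrt((-11143 - 7326) + 43257) = sqrt(-18469 + 43257) = sqrt(24788) = 2*sqrt(6197)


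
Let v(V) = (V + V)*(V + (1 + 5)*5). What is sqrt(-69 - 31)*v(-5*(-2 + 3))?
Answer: -2500*I ≈ -2500.0*I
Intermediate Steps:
v(V) = 2*V*(30 + V) (v(V) = (2*V)*(V + 6*5) = (2*V)*(V + 30) = (2*V)*(30 + V) = 2*V*(30 + V))
sqrt(-69 - 31)*v(-5*(-2 + 3)) = sqrt(-69 - 31)*(2*(-5*(-2 + 3))*(30 - 5*(-2 + 3))) = sqrt(-100)*(2*(-5*1)*(30 - 5*1)) = (10*I)*(2*(-5)*(30 - 5)) = (10*I)*(2*(-5)*25) = (10*I)*(-250) = -2500*I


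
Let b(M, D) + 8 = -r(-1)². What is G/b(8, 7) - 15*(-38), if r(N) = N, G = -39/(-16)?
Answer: 27347/48 ≈ 569.73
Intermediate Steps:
G = 39/16 (G = -39*(-1/16) = 39/16 ≈ 2.4375)
b(M, D) = -9 (b(M, D) = -8 - 1*(-1)² = -8 - 1*1 = -8 - 1 = -9)
G/b(8, 7) - 15*(-38) = (39/16)/(-9) - 15*(-38) = (39/16)*(-⅑) + 570 = -13/48 + 570 = 27347/48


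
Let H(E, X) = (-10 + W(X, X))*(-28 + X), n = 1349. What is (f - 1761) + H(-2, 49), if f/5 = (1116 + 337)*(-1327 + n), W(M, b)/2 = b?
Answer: 159917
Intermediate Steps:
W(M, b) = 2*b
H(E, X) = (-28 + X)*(-10 + 2*X) (H(E, X) = (-10 + 2*X)*(-28 + X) = (-28 + X)*(-10 + 2*X))
f = 159830 (f = 5*((1116 + 337)*(-1327 + 1349)) = 5*(1453*22) = 5*31966 = 159830)
(f - 1761) + H(-2, 49) = (159830 - 1761) + (280 - 66*49 + 2*49²) = 158069 + (280 - 3234 + 2*2401) = 158069 + (280 - 3234 + 4802) = 158069 + 1848 = 159917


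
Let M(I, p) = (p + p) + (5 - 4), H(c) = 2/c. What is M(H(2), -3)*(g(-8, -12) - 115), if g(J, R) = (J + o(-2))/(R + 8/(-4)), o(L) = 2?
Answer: 4010/7 ≈ 572.86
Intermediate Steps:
g(J, R) = (2 + J)/(-2 + R) (g(J, R) = (J + 2)/(R + 8/(-4)) = (2 + J)/(R + 8*(-¼)) = (2 + J)/(R - 2) = (2 + J)/(-2 + R))
M(I, p) = 1 + 2*p (M(I, p) = 2*p + 1 = 1 + 2*p)
M(H(2), -3)*(g(-8, -12) - 115) = (1 + 2*(-3))*((2 - 8)/(-2 - 12) - 115) = (1 - 6)*(-6/(-14) - 115) = -5*(-1/14*(-6) - 115) = -5*(3/7 - 115) = -5*(-802/7) = 4010/7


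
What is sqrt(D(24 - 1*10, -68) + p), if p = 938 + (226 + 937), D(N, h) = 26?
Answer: sqrt(2127) ≈ 46.119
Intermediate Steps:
p = 2101 (p = 938 + 1163 = 2101)
sqrt(D(24 - 1*10, -68) + p) = sqrt(26 + 2101) = sqrt(2127)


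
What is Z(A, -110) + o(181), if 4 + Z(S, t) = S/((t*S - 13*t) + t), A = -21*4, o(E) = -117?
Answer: -106487/880 ≈ -121.01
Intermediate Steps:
A = -84
Z(S, t) = -4 + S/(-12*t + S*t) (Z(S, t) = -4 + S/((t*S - 13*t) + t) = -4 + S/((S*t - 13*t) + t) = -4 + S/((-13*t + S*t) + t) = -4 + S/(-12*t + S*t))
Z(A, -110) + o(181) = (-84 + 48*(-110) - 4*(-84)*(-110))/((-110)*(-12 - 84)) - 117 = -1/110*(-84 - 5280 - 36960)/(-96) - 117 = -1/110*(-1/96)*(-42324) - 117 = -3527/880 - 117 = -106487/880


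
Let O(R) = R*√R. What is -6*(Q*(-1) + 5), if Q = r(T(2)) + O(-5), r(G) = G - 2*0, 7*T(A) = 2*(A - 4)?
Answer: -234/7 - 30*I*√5 ≈ -33.429 - 67.082*I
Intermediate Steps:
T(A) = -8/7 + 2*A/7 (T(A) = (2*(A - 4))/7 = (2*(-4 + A))/7 = (-8 + 2*A)/7 = -8/7 + 2*A/7)
O(R) = R^(3/2)
r(G) = G (r(G) = G + 0 = G)
Q = -4/7 - 5*I*√5 (Q = (-8/7 + (2/7)*2) + (-5)^(3/2) = (-8/7 + 4/7) - 5*I*√5 = -4/7 - 5*I*√5 ≈ -0.57143 - 11.18*I)
-6*(Q*(-1) + 5) = -6*((-4/7 - 5*I*√5)*(-1) + 5) = -6*((4/7 + 5*I*√5) + 5) = -6*(39/7 + 5*I*√5) = -234/7 - 30*I*√5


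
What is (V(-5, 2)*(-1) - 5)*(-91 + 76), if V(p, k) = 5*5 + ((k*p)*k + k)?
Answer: 180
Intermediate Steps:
V(p, k) = 25 + k + p*k**2 (V(p, k) = 25 + (p*k**2 + k) = 25 + (k + p*k**2) = 25 + k + p*k**2)
(V(-5, 2)*(-1) - 5)*(-91 + 76) = ((25 + 2 - 5*2**2)*(-1) - 5)*(-91 + 76) = ((25 + 2 - 5*4)*(-1) - 5)*(-15) = ((25 + 2 - 20)*(-1) - 5)*(-15) = (7*(-1) - 5)*(-15) = (-7 - 5)*(-15) = -12*(-15) = 180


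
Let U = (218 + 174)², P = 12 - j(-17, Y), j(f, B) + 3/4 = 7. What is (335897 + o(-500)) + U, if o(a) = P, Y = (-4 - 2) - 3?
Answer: 1958267/4 ≈ 4.8957e+5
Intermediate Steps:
Y = -9 (Y = -6 - 3 = -9)
j(f, B) = 25/4 (j(f, B) = -¾ + 7 = 25/4)
P = 23/4 (P = 12 - 1*25/4 = 12 - 25/4 = 23/4 ≈ 5.7500)
o(a) = 23/4
U = 153664 (U = 392² = 153664)
(335897 + o(-500)) + U = (335897 + 23/4) + 153664 = 1343611/4 + 153664 = 1958267/4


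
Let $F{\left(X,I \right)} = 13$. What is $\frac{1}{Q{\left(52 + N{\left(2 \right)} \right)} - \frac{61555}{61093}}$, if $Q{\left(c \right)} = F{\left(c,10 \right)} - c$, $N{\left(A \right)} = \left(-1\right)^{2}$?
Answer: $- \frac{61093}{2505275} \approx -0.024386$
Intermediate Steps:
$N{\left(A \right)} = 1$
$Q{\left(c \right)} = 13 - c$
$\frac{1}{Q{\left(52 + N{\left(2 \right)} \right)} - \frac{61555}{61093}} = \frac{1}{\left(13 - \left(52 + 1\right)\right) - \frac{61555}{61093}} = \frac{1}{\left(13 - 53\right) - \frac{61555}{61093}} = \frac{1}{-40 - \frac{61555}{61093}} = \frac{1}{- \frac{2505275}{61093}} = - \frac{61093}{2505275}$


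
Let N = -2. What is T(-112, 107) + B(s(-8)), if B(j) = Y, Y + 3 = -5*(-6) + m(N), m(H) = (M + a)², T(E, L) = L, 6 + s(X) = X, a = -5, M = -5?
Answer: 234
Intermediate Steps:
s(X) = -6 + X
m(H) = 100 (m(H) = (-5 - 5)² = (-10)² = 100)
Y = 127 (Y = -3 + (-5*(-6) + 100) = -3 + (30 + 100) = -3 + 130 = 127)
B(j) = 127
T(-112, 107) + B(s(-8)) = 107 + 127 = 234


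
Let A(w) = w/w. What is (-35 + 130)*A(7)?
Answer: 95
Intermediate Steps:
A(w) = 1
(-35 + 130)*A(7) = (-35 + 130)*1 = 95*1 = 95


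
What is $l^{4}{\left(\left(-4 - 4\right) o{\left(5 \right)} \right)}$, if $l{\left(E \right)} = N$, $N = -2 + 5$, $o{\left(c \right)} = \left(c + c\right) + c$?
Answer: $81$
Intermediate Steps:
$o{\left(c \right)} = 3 c$ ($o{\left(c \right)} = 2 c + c = 3 c$)
$N = 3$
$l{\left(E \right)} = 3$
$l^{4}{\left(\left(-4 - 4\right) o{\left(5 \right)} \right)} = 3^{4} = 81$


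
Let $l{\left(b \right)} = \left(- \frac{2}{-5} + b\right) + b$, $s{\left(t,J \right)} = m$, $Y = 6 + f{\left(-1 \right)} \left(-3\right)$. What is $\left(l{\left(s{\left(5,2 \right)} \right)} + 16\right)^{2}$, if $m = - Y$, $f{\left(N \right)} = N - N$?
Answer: $\frac{484}{25} \approx 19.36$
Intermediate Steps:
$f{\left(N \right)} = 0$
$Y = 6$ ($Y = 6 + 0 \left(-3\right) = 6 + 0 = 6$)
$m = -6$ ($m = \left(-1\right) 6 = -6$)
$s{\left(t,J \right)} = -6$
$l{\left(b \right)} = \frac{2}{5} + 2 b$ ($l{\left(b \right)} = \left(\left(-2\right) \left(- \frac{1}{5}\right) + b\right) + b = \left(\frac{2}{5} + b\right) + b = \frac{2}{5} + 2 b$)
$\left(l{\left(s{\left(5,2 \right)} \right)} + 16\right)^{2} = \left(\left(\frac{2}{5} + 2 \left(-6\right)\right) + 16\right)^{2} = \left(\left(\frac{2}{5} - 12\right) + 16\right)^{2} = \left(- \frac{58}{5} + 16\right)^{2} = \left(\frac{22}{5}\right)^{2} = \frac{484}{25}$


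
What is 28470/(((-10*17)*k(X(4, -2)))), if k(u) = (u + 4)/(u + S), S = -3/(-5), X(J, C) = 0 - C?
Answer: -12337/170 ≈ -72.571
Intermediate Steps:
X(J, C) = -C
S = 3/5 (S = -3*(-1/5) = 3/5 ≈ 0.60000)
k(u) = (4 + u)/(3/5 + u) (k(u) = (u + 4)/(u + 3/5) = (4 + u)/(3/5 + u))
28470/(((-10*17)*k(X(4, -2)))) = 28470/(((-10*17)*(5*(4 - 1*(-2))/(3 + 5*(-1*(-2)))))) = 28470/((-850*(4 + 2)/(3 + 5*2))) = 28470/((-850*6/(3 + 10))) = 28470/((-850*6/13)) = 28470/((-170*30/13)) = 28470/(-5100/13) = 28470*(-13/5100) = -12337/170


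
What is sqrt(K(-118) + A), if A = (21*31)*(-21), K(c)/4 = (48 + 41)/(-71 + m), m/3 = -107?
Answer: I*sqrt(2679694)/14 ≈ 116.93*I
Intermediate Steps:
m = -321 (m = 3*(-107) = -321)
K(c) = -89/98 (K(c) = 4*((48 + 41)/(-71 - 321)) = 4*(89/(-392)) = 4*(89*(-1/392)) = 4*(-89/392) = -89/98)
A = -13671 (A = 651*(-21) = -13671)
sqrt(K(-118) + A) = sqrt(-89/98 - 13671) = sqrt(-1339847/98) = I*sqrt(2679694)/14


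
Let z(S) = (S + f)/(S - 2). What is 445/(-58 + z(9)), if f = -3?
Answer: -623/80 ≈ -7.7875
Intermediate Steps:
z(S) = (-3 + S)/(-2 + S) (z(S) = (S - 3)/(S - 2) = (-3 + S)/(-2 + S))
445/(-58 + z(9)) = 445/(-58 + (-3 + 9)/(-2 + 9)) = 445/(-58 + 6/7) = 445/(-400/7) = -7/400*445 = -623/80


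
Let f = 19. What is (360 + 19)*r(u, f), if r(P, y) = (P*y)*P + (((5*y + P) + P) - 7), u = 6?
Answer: 297136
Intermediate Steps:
r(P, y) = -7 + 2*P + 5*y + y*P² (r(P, y) = y*P² + (((P + 5*y) + P) - 7) = y*P² + ((2*P + 5*y) - 7) = y*P² + (-7 + 2*P + 5*y) = -7 + 2*P + 5*y + y*P²)
(360 + 19)*r(u, f) = (360 + 19)*(-7 + 2*6 + 5*19 + 19*6²) = 379*(-7 + 12 + 95 + 19*36) = 379*(-7 + 12 + 95 + 684) = 379*784 = 297136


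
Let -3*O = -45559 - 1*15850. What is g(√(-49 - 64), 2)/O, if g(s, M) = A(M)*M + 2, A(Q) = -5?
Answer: -24/61409 ≈ -0.00039082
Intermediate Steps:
g(s, M) = 2 - 5*M (g(s, M) = -5*M + 2 = 2 - 5*M)
O = 61409/3 (O = -(-45559 - 1*15850)/3 = -(-45559 - 15850)/3 = -⅓*(-61409) = 61409/3 ≈ 20470.)
g(√(-49 - 64), 2)/O = (2 - 5*2)/(61409/3) = (2 - 10)*(3/61409) = -8*3/61409 = -24/61409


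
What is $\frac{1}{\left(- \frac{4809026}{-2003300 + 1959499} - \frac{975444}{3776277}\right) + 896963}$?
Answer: $\frac{55134902959}{49460007125764703} \approx 1.1147 \cdot 10^{-6}$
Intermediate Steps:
$\frac{1}{\left(- \frac{4809026}{-2003300 + 1959499} - \frac{975444}{3776277}\right) + 896963} = \frac{1}{\left(- \frac{4809026}{-43801} - \frac{325148}{1258759}\right) + 896963} = \frac{1}{\left(\left(-4809026\right) \left(- \frac{1}{43801}\right) - \frac{325148}{1258759}\right) + 896963} = \frac{1}{\left(\frac{4809026}{43801} - \frac{325148}{1258759}\right) + 896963} = \frac{1}{\frac{6039162951186}{55134902959} + 896963} = \frac{1}{\frac{49460007125764703}{55134902959}} = \frac{55134902959}{49460007125764703}$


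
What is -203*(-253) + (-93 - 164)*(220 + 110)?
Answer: -33451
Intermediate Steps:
-203*(-253) + (-93 - 164)*(220 + 110) = 51359 - 257*330 = 51359 - 84810 = -33451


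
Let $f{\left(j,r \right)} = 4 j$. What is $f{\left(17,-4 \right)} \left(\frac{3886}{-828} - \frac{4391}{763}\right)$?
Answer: $- \frac{112213022}{157941} \approx -710.47$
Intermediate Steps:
$f{\left(17,-4 \right)} \left(\frac{3886}{-828} - \frac{4391}{763}\right) = 4 \cdot 17 \left(\frac{3886}{-828} - \frac{4391}{763}\right) = 68 \left(3886 \left(- \frac{1}{828}\right) - \frac{4391}{763}\right) = 68 \left(- \frac{1943}{414} - \frac{4391}{763}\right) = 68 \left(- \frac{3300383}{315882}\right) = - \frac{112213022}{157941}$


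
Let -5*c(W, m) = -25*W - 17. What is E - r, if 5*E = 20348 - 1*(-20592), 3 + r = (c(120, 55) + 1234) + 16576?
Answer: -51112/5 ≈ -10222.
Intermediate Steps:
c(W, m) = 17/5 + 5*W (c(W, m) = -(-25*W - 17)/5 = -(-17 - 25*W)/5 = 17/5 + 5*W)
r = 92052/5 (r = -3 + (((17/5 + 5*120) + 1234) + 16576) = -3 + (((17/5 + 600) + 1234) + 16576) = -3 + ((3017/5 + 1234) + 16576) = -3 + (9187/5 + 16576) = -3 + 92067/5 = 92052/5 ≈ 18410.)
E = 8188 (E = (20348 - 1*(-20592))/5 = (20348 + 20592)/5 = (⅕)*40940 = 8188)
E - r = 8188 - 1*92052/5 = 8188 - 92052/5 = -51112/5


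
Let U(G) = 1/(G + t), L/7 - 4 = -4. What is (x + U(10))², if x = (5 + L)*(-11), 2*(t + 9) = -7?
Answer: 76729/25 ≈ 3069.2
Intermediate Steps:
L = 0 (L = 28 + 7*(-4) = 28 - 28 = 0)
t = -25/2 (t = -9 + (½)*(-7) = -9 - 7/2 = -25/2 ≈ -12.500)
U(G) = 1/(-25/2 + G) (U(G) = 1/(G - 25/2) = 1/(-25/2 + G))
x = -55 (x = (5 + 0)*(-11) = 5*(-11) = -55)
(x + U(10))² = (-55 + 2/(-25 + 2*10))² = (-55 + 2/(-25 + 20))² = (-55 + 2/(-5))² = (-55 + 2*(-⅕))² = (-55 - ⅖)² = (-277/5)² = 76729/25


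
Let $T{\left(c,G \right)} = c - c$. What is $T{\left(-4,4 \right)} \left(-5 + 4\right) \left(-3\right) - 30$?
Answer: $-30$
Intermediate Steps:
$T{\left(c,G \right)} = 0$
$T{\left(-4,4 \right)} \left(-5 + 4\right) \left(-3\right) - 30 = 0 \left(-5 + 4\right) \left(-3\right) - 30 = 0 \left(\left(-1\right) \left(-3\right)\right) - 30 = 0 \cdot 3 - 30 = 0 - 30 = -30$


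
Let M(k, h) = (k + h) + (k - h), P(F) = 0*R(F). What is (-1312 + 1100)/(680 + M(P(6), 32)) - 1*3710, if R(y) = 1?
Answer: -630753/170 ≈ -3710.3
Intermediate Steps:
P(F) = 0 (P(F) = 0*1 = 0)
M(k, h) = 2*k (M(k, h) = (h + k) + (k - h) = 2*k)
(-1312 + 1100)/(680 + M(P(6), 32)) - 1*3710 = (-1312 + 1100)/(680 + 2*0) - 1*3710 = -212/(680 + 0) - 3710 = -212/680 - 3710 = -212*1/680 - 3710 = -53/170 - 3710 = -630753/170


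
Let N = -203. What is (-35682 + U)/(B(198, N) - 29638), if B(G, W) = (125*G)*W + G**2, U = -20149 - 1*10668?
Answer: 66499/5014684 ≈ 0.013261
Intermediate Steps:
U = -30817 (U = -20149 - 10668 = -30817)
B(G, W) = G**2 + 125*G*W (B(G, W) = 125*G*W + G**2 = G**2 + 125*G*W)
(-35682 + U)/(B(198, N) - 29638) = (-35682 - 30817)/(198*(198 + 125*(-203)) - 29638) = -66499/(198*(198 - 25375) - 29638) = -66499/(198*(-25177) - 29638) = -66499/(-4985046 - 29638) = -66499/(-5014684) = -66499*(-1/5014684) = 66499/5014684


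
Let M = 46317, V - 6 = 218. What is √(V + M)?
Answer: √46541 ≈ 215.73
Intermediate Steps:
V = 224 (V = 6 + 218 = 224)
√(V + M) = √(224 + 46317) = √46541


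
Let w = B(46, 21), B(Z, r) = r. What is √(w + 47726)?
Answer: √47747 ≈ 218.51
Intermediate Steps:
w = 21
√(w + 47726) = √(21 + 47726) = √47747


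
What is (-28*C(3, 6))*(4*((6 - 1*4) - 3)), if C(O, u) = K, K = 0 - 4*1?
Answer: -448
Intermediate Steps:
K = -4 (K = 0 - 4 = -4)
C(O, u) = -4
(-28*C(3, 6))*(4*((6 - 1*4) - 3)) = (-28*(-4))*(4*((6 - 1*4) - 3)) = 112*(4*((6 - 4) - 3)) = 112*(4*(2 - 3)) = 112*(4*(-1)) = 112*(-4) = -448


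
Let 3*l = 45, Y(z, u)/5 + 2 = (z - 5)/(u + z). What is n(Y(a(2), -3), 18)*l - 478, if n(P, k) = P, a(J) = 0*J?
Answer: -503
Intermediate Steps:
a(J) = 0
Y(z, u) = -10 + 5*(-5 + z)/(u + z) (Y(z, u) = -10 + 5*((z - 5)/(u + z)) = -10 + 5*((-5 + z)/(u + z)) = -10 + 5*(-5 + z)/(u + z))
l = 15 (l = (1/3)*45 = 15)
n(Y(a(2), -3), 18)*l - 478 = (5*(-5 - 1*0 - 2*(-3))/(-3 + 0))*15 - 478 = (5*(-5 + 0 + 6)/(-3))*15 - 478 = (5*(-1/3)*1)*15 - 478 = -5/3*15 - 478 = -25 - 478 = -503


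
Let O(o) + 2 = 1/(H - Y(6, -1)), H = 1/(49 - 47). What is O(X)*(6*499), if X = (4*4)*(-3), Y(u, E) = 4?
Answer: -47904/7 ≈ -6843.4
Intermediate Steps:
X = -48 (X = 16*(-3) = -48)
H = ½ (H = 1/2 = ½ ≈ 0.50000)
O(o) = -16/7 (O(o) = -2 + 1/(½ - 1*4) = -2 + 1/(½ - 4) = -2 + 1/(-7/2) = -2 - 2/7 = -16/7)
O(X)*(6*499) = -96*499/7 = -16/7*2994 = -47904/7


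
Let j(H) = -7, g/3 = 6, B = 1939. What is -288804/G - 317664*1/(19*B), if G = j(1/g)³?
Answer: 1504409916/1805209 ≈ 833.37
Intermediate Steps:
g = 18 (g = 3*6 = 18)
G = -343 (G = (-7)³ = -343)
-288804/G - 317664*1/(19*B) = -288804/(-343) - 317664/(19*1939) = -288804*(-1/343) - 317664/36841 = 288804/343 - 317664*1/36841 = 288804/343 - 317664/36841 = 1504409916/1805209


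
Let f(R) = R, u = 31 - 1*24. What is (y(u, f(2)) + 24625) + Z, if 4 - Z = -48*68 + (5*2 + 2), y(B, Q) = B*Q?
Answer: 27895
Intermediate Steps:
u = 7 (u = 31 - 24 = 7)
Z = 3256 (Z = 4 - (-48*68 + (5*2 + 2)) = 4 - (-3264 + (10 + 2)) = 4 - (-3264 + 12) = 4 - 1*(-3252) = 4 + 3252 = 3256)
(y(u, f(2)) + 24625) + Z = (7*2 + 24625) + 3256 = (14 + 24625) + 3256 = 24639 + 3256 = 27895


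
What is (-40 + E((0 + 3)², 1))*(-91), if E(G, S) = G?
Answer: 2821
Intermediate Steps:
(-40 + E((0 + 3)², 1))*(-91) = (-40 + (0 + 3)²)*(-91) = (-40 + 3²)*(-91) = (-40 + 9)*(-91) = -31*(-91) = 2821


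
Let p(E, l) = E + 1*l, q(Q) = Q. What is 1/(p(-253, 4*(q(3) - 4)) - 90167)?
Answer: -1/90424 ≈ -1.1059e-5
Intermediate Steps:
p(E, l) = E + l
1/(p(-253, 4*(q(3) - 4)) - 90167) = 1/((-253 + 4*(3 - 4)) - 90167) = 1/((-253 + 4*(-1)) - 90167) = 1/((-253 - 4) - 90167) = 1/(-257 - 90167) = 1/(-90424) = -1/90424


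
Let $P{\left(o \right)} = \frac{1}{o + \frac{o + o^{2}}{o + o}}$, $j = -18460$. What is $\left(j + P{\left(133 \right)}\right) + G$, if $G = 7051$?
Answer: $- \frac{2281799}{200} \approx -11409.0$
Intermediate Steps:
$P{\left(o \right)} = \frac{1}{o + \frac{o + o^{2}}{2 o}}$
$\left(j + P{\left(133 \right)}\right) + G = \left(-18460 + \frac{2}{1 + 3 \cdot 133}\right) + 7051 = \left(-18460 + \frac{2}{1 + 399}\right) + 7051 = \left(-18460 + \frac{2}{400}\right) + 7051 = \left(-18460 + 2 \cdot \frac{1}{400}\right) + 7051 = \left(-18460 + \frac{1}{200}\right) + 7051 = - \frac{3691999}{200} + 7051 = - \frac{2281799}{200}$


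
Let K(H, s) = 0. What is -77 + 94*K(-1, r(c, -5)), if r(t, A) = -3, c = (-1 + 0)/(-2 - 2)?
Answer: -77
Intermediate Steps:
c = ¼ (c = -1/(-4) = -1*(-¼) = ¼ ≈ 0.25000)
-77 + 94*K(-1, r(c, -5)) = -77 + 94*0 = -77 + 0 = -77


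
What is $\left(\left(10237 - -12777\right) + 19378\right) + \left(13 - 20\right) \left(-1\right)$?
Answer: $42399$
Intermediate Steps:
$\left(\left(10237 - -12777\right) + 19378\right) + \left(13 - 20\right) \left(-1\right) = \left(\left(10237 + 12777\right) + 19378\right) - -7 = \left(23014 + 19378\right) + 7 = 42392 + 7 = 42399$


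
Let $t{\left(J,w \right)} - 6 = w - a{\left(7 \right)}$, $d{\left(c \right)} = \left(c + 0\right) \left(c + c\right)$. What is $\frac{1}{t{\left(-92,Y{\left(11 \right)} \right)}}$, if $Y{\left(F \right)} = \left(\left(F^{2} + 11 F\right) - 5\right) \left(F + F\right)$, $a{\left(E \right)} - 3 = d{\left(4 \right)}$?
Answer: $\frac{1}{5185} \approx 0.00019286$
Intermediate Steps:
$d{\left(c \right)} = 2 c^{2}$ ($d{\left(c \right)} = c 2 c = 2 c^{2}$)
$a{\left(E \right)} = 35$ ($a{\left(E \right)} = 3 + 2 \cdot 4^{2} = 3 + 2 \cdot 16 = 3 + 32 = 35$)
$Y{\left(F \right)} = 2 F \left(-5 + F^{2} + 11 F\right)$ ($Y{\left(F \right)} = \left(-5 + F^{2} + 11 F\right) 2 F = 2 F \left(-5 + F^{2} + 11 F\right)$)
$t{\left(J,w \right)} = -29 + w$ ($t{\left(J,w \right)} = 6 + \left(w - 35\right) = 6 + \left(-35 + w\right) = -29 + w$)
$\frac{1}{t{\left(-92,Y{\left(11 \right)} \right)}} = \frac{1}{-29 + 2 \cdot 11 \left(-5 + 11^{2} + 11 \cdot 11\right)} = \frac{1}{-29 + 2 \cdot 11 \left(-5 + 121 + 121\right)} = \frac{1}{-29 + 2 \cdot 11 \cdot 237} = \frac{1}{-29 + 5214} = \frac{1}{5185}$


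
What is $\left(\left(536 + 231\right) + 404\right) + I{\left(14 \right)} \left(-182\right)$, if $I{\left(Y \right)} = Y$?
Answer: $-1377$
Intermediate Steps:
$\left(\left(536 + 231\right) + 404\right) + I{\left(14 \right)} \left(-182\right) = \left(\left(536 + 231\right) + 404\right) + 14 \left(-182\right) = \left(767 + 404\right) - 2548 = 1171 - 2548 = -1377$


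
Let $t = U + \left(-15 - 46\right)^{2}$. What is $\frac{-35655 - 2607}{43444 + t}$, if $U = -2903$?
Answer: $- \frac{6377}{7377} \approx -0.86444$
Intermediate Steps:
$t = 818$ ($t = -2903 + \left(-15 - 46\right)^{2} = -2903 + \left(-61\right)^{2} = -2903 + 3721 = 818$)
$\frac{-35655 - 2607}{43444 + t} = \frac{-35655 - 2607}{43444 + 818} = - \frac{38262}{44262} = \left(-38262\right) \frac{1}{44262} = - \frac{6377}{7377}$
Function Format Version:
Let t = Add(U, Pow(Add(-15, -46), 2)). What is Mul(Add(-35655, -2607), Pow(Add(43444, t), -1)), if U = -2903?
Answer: Rational(-6377, 7377) ≈ -0.86444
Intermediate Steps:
t = 818 (t = Add(-2903, Pow(Add(-15, -46), 2)) = Add(-2903, Pow(-61, 2)) = Add(-2903, 3721) = 818)
Mul(Add(-35655, -2607), Pow(Add(43444, t), -1)) = Mul(Add(-35655, -2607), Pow(Add(43444, 818), -1)) = Mul(-38262, Pow(44262, -1)) = Mul(-38262, Rational(1, 44262)) = Rational(-6377, 7377)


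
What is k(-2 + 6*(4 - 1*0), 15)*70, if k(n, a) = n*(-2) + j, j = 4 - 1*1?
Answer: -2870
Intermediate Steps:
j = 3 (j = 4 - 1 = 3)
k(n, a) = 3 - 2*n (k(n, a) = n*(-2) + 3 = -2*n + 3 = 3 - 2*n)
k(-2 + 6*(4 - 1*0), 15)*70 = (3 - 2*(-2 + 6*(4 - 1*0)))*70 = (3 - 2*(-2 + 6*(4 + 0)))*70 = (3 - 2*(-2 + 6*4))*70 = (3 - 2*(-2 + 24))*70 = (3 - 2*22)*70 = (3 - 44)*70 = -41*70 = -2870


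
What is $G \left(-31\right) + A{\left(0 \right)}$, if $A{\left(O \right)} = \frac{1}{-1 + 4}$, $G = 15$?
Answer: $- \frac{1394}{3} \approx -464.67$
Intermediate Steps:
$A{\left(O \right)} = \frac{1}{3}$
$G \left(-31\right) + A{\left(0 \right)} = 15 \left(-31\right) + \frac{1}{3} = -465 + \frac{1}{3} = - \frac{1394}{3}$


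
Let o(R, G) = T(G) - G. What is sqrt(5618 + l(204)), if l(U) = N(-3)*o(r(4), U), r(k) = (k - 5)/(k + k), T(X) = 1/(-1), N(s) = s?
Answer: sqrt(6233) ≈ 78.949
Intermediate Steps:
T(X) = -1
r(k) = (-5 + k)/(2*k) (r(k) = (-5 + k)/((2*k)) = (-5 + k)*(1/(2*k)) = (-5 + k)/(2*k))
o(R, G) = -1 - G
l(U) = 3 + 3*U (l(U) = -3*(-1 - U) = 3 + 3*U)
sqrt(5618 + l(204)) = sqrt(5618 + (3 + 3*204)) = sqrt(5618 + (3 + 612)) = sqrt(5618 + 615) = sqrt(6233)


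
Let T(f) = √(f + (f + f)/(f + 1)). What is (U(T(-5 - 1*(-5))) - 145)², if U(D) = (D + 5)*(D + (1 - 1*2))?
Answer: 22500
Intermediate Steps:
T(f) = √(f + 2*f/(1 + f)) (T(f) = √(f + (2*f)/(1 + f)) = √(f + 2*f/(1 + f)))
U(D) = (-1 + D)*(5 + D) (U(D) = (5 + D)*(D + (1 - 2)) = (5 + D)*(D - 1) = (5 + D)*(-1 + D) = (-1 + D)*(5 + D))
(U(T(-5 - 1*(-5))) - 145)² = ((-5 + (√((-5 - 1*(-5))*(3 + (-5 - 1*(-5)))/(1 + (-5 - 1*(-5)))))² + 4*√((-5 - 1*(-5))*(3 + (-5 - 1*(-5)))/(1 + (-5 - 1*(-5))))) - 145)² = ((-5 + (√((-5 + 5)*(3 + (-5 + 5))/(1 + (-5 + 5))))² + 4*√((-5 + 5)*(3 + (-5 + 5))/(1 + (-5 + 5)))) - 145)² = ((-5 + (√(0*(3 + 0)/(1 + 0)))² + 4*√(0*(3 + 0)/(1 + 0))) - 145)² = ((-5 + (√(0*3/1))² + 4*√(0*3/1)) - 145)² = ((-5 + (√(0*1*3))² + 4*√(0*1*3)) - 145)² = ((-5 + (√0)² + 4*√0) - 145)² = ((-5 + 0² + 4*0) - 145)² = ((-5 + 0 + 0) - 145)² = (-5 - 145)² = (-150)² = 22500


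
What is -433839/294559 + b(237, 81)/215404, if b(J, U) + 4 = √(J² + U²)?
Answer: -23362958548/15862296709 + 3*√6970/215404 ≈ -1.4717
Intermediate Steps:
b(J, U) = -4 + √(J² + U²)
-433839/294559 + b(237, 81)/215404 = -433839/294559 + (-4 + √(237² + 81²))/215404 = -433839*1/294559 + (-4 + √(56169 + 6561))*(1/215404) = -433839/294559 + (-4 + √62730)*(1/215404) = -433839/294559 + (-4 + 3*√6970)*(1/215404) = -433839/294559 + (-1/53851 + 3*√6970/215404) = -23362958548/15862296709 + 3*√6970/215404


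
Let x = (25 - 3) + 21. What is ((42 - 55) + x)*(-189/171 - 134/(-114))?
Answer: 40/19 ≈ 2.1053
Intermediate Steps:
x = 43 (x = 22 + 21 = 43)
((42 - 55) + x)*(-189/171 - 134/(-114)) = ((42 - 55) + 43)*(-189/171 - 134/(-114)) = (-13 + 43)*(-189*1/171 - 134*(-1/114)) = 30*(-21/19 + 67/57) = 30*(4/57) = 40/19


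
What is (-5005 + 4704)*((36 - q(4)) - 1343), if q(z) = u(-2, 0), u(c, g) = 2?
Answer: 394009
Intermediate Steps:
q(z) = 2
(-5005 + 4704)*((36 - q(4)) - 1343) = (-5005 + 4704)*((36 - 1*2) - 1343) = -301*((36 - 2) - 1343) = -301*(34 - 1343) = -301*(-1309) = 394009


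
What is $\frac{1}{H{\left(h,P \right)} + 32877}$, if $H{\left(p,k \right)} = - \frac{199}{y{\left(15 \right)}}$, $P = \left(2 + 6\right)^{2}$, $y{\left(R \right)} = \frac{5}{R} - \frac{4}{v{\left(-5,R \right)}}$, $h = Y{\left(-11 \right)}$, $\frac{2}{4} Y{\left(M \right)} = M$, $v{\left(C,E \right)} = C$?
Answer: $\frac{17}{555924} \approx 3.058 \cdot 10^{-5}$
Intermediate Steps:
$Y{\left(M \right)} = 2 M$
$h = -22$ ($h = 2 \left(-11\right) = -22$)
$y{\left(R \right)} = \frac{4}{5} + \frac{5}{R}$ ($y{\left(R \right)} = \frac{5}{R} - \frac{4}{-5} = \frac{5}{R} - - \frac{4}{5} = \frac{5}{R} + \frac{4}{5} = \frac{4}{5} + \frac{5}{R}$)
$P = 64$ ($P = 8^{2} = 64$)
$H{\left(p,k \right)} = - \frac{2985}{17}$ ($H{\left(p,k \right)} = - \frac{199}{\frac{4}{5} + \frac{5}{15}} = - \frac{199}{\frac{4}{5} + 5 \cdot \frac{1}{15}} = - \frac{199}{\frac{4}{5} + \frac{1}{3}} = - \frac{199}{\frac{17}{15}} = \left(-199\right) \frac{15}{17} = - \frac{2985}{17}$)
$\frac{1}{H{\left(h,P \right)} + 32877} = \frac{1}{- \frac{2985}{17} + 32877} = \frac{1}{\frac{555924}{17}} = \frac{17}{555924}$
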